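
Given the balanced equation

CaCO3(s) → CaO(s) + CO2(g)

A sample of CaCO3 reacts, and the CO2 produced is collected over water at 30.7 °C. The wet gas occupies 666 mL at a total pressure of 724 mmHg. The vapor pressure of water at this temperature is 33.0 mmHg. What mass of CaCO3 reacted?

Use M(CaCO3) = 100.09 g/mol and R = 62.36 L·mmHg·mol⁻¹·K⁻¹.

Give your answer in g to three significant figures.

2.43 g

P(CO2) = 724 − 33.0 = 691.0 mmHg
n(CO2) = PV/RT = (691.0 × 0.6660) / (62.36 × 303.85) = 0.02429 mol
n(CaCO3) = (1/1) × 0.02429 = 0.02429 mol
m(CaCO3) = 0.02429 × 100.09 = 2.431 g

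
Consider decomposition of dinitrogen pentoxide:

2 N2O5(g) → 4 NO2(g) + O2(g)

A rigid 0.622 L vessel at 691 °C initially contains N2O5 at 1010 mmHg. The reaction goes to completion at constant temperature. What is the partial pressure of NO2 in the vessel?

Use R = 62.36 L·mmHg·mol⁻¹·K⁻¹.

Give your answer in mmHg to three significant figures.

n(N2O5)₀ = PV/RT = (1010 × 0.622) / (62.36 × 964.15) = 0.01045 mol
n(NO2) = (4/2) × 0.01045 = 0.02090 mol
P(NO2) = nRT/V = 0.02090 × 62.36 × 964.15 / 0.622 = 2020 mmHg

2020 mmHg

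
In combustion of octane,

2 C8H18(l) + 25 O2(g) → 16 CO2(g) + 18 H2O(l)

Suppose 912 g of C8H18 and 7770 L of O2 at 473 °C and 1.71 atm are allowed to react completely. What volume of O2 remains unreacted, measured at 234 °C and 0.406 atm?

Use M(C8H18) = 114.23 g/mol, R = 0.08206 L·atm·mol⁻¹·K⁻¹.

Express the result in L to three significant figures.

12000 L

n(C8H18) = 912 / 114.23 = 7.984 mol
n(O2) = PV/RT = (1.71 × 7770) / (0.08206 × 746.15) = 217.0 mol
For 7.984 mol C8H18, stoichiometry requires (25/2) × 7.984 = 99.80 mol O2; 217.0 mol is available, so C8H18 is limiting.
n(O2) consumed = (25/2) × 7.984 = 99.80 mol; remaining = 217.0 − 99.80 = 117.2 mol
V(O2) = nRT/P = 117.2 × 0.08206 × 507.15 / 0.406 = 12010 L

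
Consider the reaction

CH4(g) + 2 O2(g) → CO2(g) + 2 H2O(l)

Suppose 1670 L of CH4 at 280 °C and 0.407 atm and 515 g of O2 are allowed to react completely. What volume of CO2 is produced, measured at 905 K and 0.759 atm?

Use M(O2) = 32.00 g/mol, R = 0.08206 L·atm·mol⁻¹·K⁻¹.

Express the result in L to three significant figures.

n(CH4) = PV/RT = (0.407 × 1670) / (0.08206 × 553.15) = 14.97 mol
n(O2) = 515 / 32.00 = 16.09 mol
For 14.97 mol CH4, stoichiometry requires (2/1) × 14.97 = 29.94 mol O2; 16.09 mol is available, so O2 is limiting.
n(CO2) = (1/2) × 16.09 = 8.045 mol
V(CO2) = nRT/P = 8.045 × 0.08206 × 905 / 0.759 = 787.2 L

787 L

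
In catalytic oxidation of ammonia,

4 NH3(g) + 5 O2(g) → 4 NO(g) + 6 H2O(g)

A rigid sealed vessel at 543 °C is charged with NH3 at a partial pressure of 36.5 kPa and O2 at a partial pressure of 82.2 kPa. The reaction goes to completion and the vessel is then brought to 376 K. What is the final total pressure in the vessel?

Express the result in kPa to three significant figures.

58.9 kPa

Because the vessel is rigid and T is held at 543 °C, work the stoichiometry in partial pressures (P_i = n_iRT/V).
P(O2) required for 36.5 kPa of NH3 = (5/4) × 36.5 = 45.62 kPa; available 82.2 kPa, so NH3 is limiting.
P(O2) remaining = 82.2 − (5/4) × 36.5 = 36.58 kPa
P(gaseous products) = (4+6)/4 × 36.5 = 91.25 kPa
P_total at 543 °C = 36.58 + 91.25 = 127.8 kPa
Scaling to 376 K: P = 127.8 × 376/816.15 = 58.88 kPa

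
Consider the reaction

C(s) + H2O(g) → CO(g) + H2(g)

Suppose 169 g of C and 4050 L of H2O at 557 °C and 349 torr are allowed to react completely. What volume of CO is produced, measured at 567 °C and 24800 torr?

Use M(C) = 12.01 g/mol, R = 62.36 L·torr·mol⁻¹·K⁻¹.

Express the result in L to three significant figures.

n(C) = 169 / 12.01 = 14.07 mol
n(H2O) = PV/RT = (349 × 4050) / (62.36 × 830.15) = 27.30 mol
For 14.07 mol C, stoichiometry requires (1/1) × 14.07 = 14.07 mol H2O; 27.30 mol is available, so C is limiting.
n(CO) = (1/1) × 14.07 = 14.07 mol
V(CO) = nRT/P = 14.07 × 62.36 × 840.15 / 24800 = 29.72 L

29.7 L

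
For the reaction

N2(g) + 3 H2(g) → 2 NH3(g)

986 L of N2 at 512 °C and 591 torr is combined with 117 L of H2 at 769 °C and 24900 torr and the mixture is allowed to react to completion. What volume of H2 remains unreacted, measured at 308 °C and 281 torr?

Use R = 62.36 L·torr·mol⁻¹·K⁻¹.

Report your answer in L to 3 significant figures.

n(N2) = PV/RT = (591 × 986) / (62.36 × 785.15) = 11.90 mol
n(H2) = PV/RT = (24900 × 117) / (62.36 × 1042.15) = 44.83 mol
For 11.90 mol N2, stoichiometry requires (3/1) × 11.90 = 35.70 mol H2; 44.83 mol is available, so N2 is limiting.
n(H2) consumed = (3/1) × 11.90 = 35.70 mol; remaining = 44.83 − 35.70 = 9.130 mol
V(H2) = nRT/P = 9.130 × 62.36 × 581.15 / 281 = 1177 L

1180 L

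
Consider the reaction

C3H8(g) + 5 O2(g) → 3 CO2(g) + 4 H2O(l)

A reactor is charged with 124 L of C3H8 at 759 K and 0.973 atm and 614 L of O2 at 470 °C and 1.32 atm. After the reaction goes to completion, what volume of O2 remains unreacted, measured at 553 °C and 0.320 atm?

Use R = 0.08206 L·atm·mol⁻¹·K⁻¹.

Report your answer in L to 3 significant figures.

n(C3H8) = PV/RT = (0.973 × 124) / (0.08206 × 759) = 1.937 mol
n(O2) = PV/RT = (1.32 × 614) / (0.08206 × 743.15) = 13.29 mol
For 1.937 mol C3H8, stoichiometry requires (5/1) × 1.937 = 9.685 mol O2; 13.29 mol is available, so C3H8 is limiting.
n(O2) consumed = (5/1) × 1.937 = 9.685 mol; remaining = 13.29 − 9.685 = 3.605 mol
V(O2) = nRT/P = 3.605 × 0.08206 × 826.15 / 0.320 = 763.7 L

764 L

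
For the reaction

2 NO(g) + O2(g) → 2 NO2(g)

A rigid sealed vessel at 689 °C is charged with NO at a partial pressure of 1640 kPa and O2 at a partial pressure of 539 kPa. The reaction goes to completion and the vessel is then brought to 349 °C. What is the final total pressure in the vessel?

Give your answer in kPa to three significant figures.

1060 kPa

With V and T fixed, P_i ∝ n_i, so the mole ratios apply directly to partial pressures at 689 °C.
P(O2) required for 1640 kPa of NO = (1/2) × 1640 = 820.0 kPa; available 539 kPa, so O2 is limiting.
P(NO) remaining = 1640 − (2/1) × 539 = 562.0 kPa
P(gaseous products) = (2)/1 × 539 = 1078 kPa
P_total at 689 °C = 562.0 + 1078 = 1640 kPa
Scaling to 349 °C: P = 1640 × 622.15/962.15 = 1060 kPa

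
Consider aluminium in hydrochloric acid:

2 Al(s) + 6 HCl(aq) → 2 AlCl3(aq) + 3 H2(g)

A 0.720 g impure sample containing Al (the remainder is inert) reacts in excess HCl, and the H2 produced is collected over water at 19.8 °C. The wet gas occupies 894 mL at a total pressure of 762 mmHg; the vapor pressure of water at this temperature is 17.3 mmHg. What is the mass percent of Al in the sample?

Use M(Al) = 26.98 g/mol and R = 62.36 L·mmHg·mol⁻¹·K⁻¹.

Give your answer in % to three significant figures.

91.0 %

P(H2) = 762 − 17.3 = 744.7 mmHg
n(H2) = PV/RT = (744.7 × 0.8940) / (62.36 × 292.95) = 0.03644 mol
n(Al) = (2/3) × 0.03644 = 0.02429 mol
m(Al) = 0.02429 × 26.98 = 0.6553 g
%Al = 0.6553 / 0.720 × 100 = 91.01%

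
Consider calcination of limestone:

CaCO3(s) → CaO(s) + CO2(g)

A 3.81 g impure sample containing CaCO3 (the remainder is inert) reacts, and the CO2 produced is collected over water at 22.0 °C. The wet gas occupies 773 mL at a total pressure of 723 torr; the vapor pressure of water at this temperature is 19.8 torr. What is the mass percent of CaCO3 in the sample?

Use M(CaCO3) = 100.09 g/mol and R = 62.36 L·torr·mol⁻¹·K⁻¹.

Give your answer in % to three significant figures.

77.6 %

P(CO2) = 723 − 19.8 = 703.2 torr
n(CO2) = PV/RT = (703.2 × 0.7730) / (62.36 × 295.15) = 0.02953 mol
n(CaCO3) = (1/1) × 0.02953 = 0.02953 mol
m(CaCO3) = 0.02953 × 100.09 = 2.956 g
%CaCO3 = 2.956 / 3.81 × 100 = 77.59%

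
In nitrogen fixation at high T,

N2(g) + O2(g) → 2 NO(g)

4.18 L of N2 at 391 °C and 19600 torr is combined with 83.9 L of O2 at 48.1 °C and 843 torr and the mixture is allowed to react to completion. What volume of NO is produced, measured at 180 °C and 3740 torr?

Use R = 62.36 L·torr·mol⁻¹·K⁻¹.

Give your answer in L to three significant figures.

29.9 L

n(N2) = PV/RT = (19600 × 4.18) / (62.36 × 664.15) = 1.978 mol
n(O2) = PV/RT = (843 × 83.9) / (62.36 × 321.25) = 3.531 mol
For 1.978 mol N2, stoichiometry requires (1/1) × 1.978 = 1.978 mol O2; 3.531 mol is available, so N2 is limiting.
n(NO) = (2/1) × 1.978 = 3.956 mol
V(NO) = nRT/P = 3.956 × 62.36 × 453.15 / 3740 = 29.89 L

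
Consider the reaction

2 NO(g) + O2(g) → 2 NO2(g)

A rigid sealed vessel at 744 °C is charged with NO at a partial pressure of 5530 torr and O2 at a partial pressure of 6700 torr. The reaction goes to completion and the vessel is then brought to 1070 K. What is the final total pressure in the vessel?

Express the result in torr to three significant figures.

9960 torr

With V and T fixed, P_i ∝ n_i, so the mole ratios apply directly to partial pressures at 744 °C.
P(O2) required for 5530 torr of NO = (1/2) × 5530 = 2765 torr; available 6700 torr, so NO is limiting.
P(O2) remaining = 6700 − (1/2) × 5530 = 3935 torr
P(gaseous products) = (2)/2 × 5530 = 5530 torr
P_total at 744 °C = 3935 + 5530 = 9465 torr
Scaling to 1070 K: P = 9465 × 1070/1017.15 = 9957 torr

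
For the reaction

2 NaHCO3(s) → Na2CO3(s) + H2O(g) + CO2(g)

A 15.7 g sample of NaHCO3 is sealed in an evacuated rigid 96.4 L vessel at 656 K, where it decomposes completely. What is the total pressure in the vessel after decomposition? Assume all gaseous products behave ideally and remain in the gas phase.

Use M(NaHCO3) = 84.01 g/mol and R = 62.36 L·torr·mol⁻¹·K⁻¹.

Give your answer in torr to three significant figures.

79.3 torr

n(NaHCO3) = 15.7 / 84.01 = 0.1869 mol
n(gas produced) = (2/2) × 0.1869 = 0.1869 mol
P = nRT/V = 0.1869 × 62.36 × 656 / 96.4 = 79.31 torr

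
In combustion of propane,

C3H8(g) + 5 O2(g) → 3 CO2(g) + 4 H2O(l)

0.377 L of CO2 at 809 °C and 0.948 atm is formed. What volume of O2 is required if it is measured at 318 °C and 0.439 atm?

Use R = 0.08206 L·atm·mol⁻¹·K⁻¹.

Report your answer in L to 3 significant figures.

0.741 L

n(CO2) = PV/RT = (0.948 × 0.377) / (0.08206 × 1082.15) = 0.004025 mol
n(O2) = (5/3) × 0.004025 = 0.006708 mol
V = nRT/P = 0.006708 × 0.08206 × 591.15 / 0.439 = 0.7412 L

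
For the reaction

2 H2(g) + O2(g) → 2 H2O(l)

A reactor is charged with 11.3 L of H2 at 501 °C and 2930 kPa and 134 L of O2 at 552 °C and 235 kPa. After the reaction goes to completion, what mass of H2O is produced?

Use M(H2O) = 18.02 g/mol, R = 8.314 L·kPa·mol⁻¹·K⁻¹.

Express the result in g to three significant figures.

92.7 g

n(H2) = PV/RT = (2930 × 11.3) / (8.314 × 774.15) = 5.144 mol
n(O2) = PV/RT = (235 × 134) / (8.314 × 825.15) = 4.590 mol
For 5.144 mol H2, stoichiometry requires (1/2) × 5.144 = 2.572 mol O2; 4.590 mol is available, so H2 is limiting.
n(H2O) = (2/2) × 5.144 = 5.144 mol
m(H2O) = 5.144 × 18.02 = 92.69 g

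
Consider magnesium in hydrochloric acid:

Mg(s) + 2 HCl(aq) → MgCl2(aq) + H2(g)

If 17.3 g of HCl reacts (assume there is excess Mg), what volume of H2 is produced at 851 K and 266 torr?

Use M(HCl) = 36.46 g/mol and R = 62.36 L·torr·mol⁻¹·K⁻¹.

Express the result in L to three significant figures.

47.3 L

n(HCl) = 17.30 / 36.46 = 0.4745 mol
n(H2) = (1/2) × 0.4745 = 0.2372 mol
V = nRT/P = 0.2372 × 62.36 × 851 / 266 = 47.32 L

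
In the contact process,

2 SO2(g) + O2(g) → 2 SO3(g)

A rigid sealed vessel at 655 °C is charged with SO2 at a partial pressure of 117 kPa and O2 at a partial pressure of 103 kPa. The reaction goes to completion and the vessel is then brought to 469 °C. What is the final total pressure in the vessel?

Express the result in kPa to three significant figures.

129 kPa

At constant V, partial pressures at 655 °C are proportional to moles, so apply stoichiometry directly to pressures.
P(O2) required for 117 kPa of SO2 = (1/2) × 117 = 58.50 kPa; available 103 kPa, so SO2 is limiting.
P(O2) remaining = 103 − (1/2) × 117 = 44.50 kPa
P(gaseous products) = (2)/2 × 117 = 117.0 kPa
P_total at 655 °C = 44.50 + 117.0 = 161.5 kPa
Scaling to 469 °C: P = 161.5 × 742.15/928.15 = 129.1 kPa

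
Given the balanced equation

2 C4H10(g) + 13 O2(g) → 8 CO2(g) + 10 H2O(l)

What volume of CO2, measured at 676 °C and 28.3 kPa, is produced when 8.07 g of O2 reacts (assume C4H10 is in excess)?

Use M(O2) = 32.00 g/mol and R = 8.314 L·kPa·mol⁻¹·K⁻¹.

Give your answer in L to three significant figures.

n(O2) = 8.070 / 32.00 = 0.2522 mol
n(CO2) = (8/13) × 0.2522 = 0.1552 mol
V = nRT/P = 0.1552 × 8.314 × 949.15 / 28.3 = 43.28 L

43.3 L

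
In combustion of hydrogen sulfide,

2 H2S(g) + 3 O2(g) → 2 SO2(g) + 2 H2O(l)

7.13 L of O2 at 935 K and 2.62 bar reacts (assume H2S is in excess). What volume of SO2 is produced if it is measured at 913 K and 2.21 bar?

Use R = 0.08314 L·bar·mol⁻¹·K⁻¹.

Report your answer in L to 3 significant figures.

n(O2) = PV/RT = (2.62 × 7.13) / (0.08314 × 935) = 0.2403 mol
n(SO2) = (2/3) × 0.2403 = 0.1602 mol
V = nRT/P = 0.1602 × 0.08314 × 913 / 2.21 = 5.502 L

5.50 L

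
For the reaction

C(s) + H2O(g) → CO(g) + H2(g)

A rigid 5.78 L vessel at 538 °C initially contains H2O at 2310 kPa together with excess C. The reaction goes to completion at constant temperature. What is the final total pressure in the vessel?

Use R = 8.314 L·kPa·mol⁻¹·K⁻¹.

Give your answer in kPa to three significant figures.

4620 kPa

Rigid vessel, constant T ⇒ P scales with total gas moles (1 → 2).
P_final = (2/1) × 2310 = 4620 kPa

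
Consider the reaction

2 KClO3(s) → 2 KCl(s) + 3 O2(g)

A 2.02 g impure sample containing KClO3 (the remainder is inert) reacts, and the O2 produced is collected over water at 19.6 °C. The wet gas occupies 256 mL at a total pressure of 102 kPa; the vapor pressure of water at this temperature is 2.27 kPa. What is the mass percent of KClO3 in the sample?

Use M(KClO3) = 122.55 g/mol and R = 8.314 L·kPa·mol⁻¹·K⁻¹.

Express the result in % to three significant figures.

P(O2) = 102 − 2.27 = 99.73 kPa
n(O2) = PV/RT = (99.73 × 0.2560) / (8.314 × 292.75) = 0.01049 mol
n(KClO3) = (2/3) × 0.01049 = 0.006993 mol
m(KClO3) = 0.006993 × 122.55 = 0.8570 g
%KClO3 = 0.8570 / 2.02 × 100 = 42.43%

42.4 %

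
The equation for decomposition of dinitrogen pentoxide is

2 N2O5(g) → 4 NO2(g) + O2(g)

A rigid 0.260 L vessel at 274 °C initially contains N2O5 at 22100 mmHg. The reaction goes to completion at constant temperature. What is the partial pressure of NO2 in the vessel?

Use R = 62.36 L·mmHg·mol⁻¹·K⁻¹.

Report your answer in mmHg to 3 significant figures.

44200 mmHg

n(N2O5)₀ = PV/RT = (22100 × 0.260) / (62.36 × 547.15) = 0.1684 mol
n(NO2) = (4/2) × 0.1684 = 0.3368 mol
P(NO2) = nRT/V = 0.3368 × 62.36 × 547.15 / 0.260 = 44200 mmHg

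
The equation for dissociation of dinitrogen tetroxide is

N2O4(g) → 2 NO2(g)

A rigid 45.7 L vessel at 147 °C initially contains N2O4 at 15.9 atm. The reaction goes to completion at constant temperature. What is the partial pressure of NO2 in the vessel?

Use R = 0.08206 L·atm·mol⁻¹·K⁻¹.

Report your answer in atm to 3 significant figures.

31.8 atm

n(N2O4)₀ = PV/RT = (15.9 × 45.7) / (0.08206 × 420.15) = 21.08 mol
n(NO2) = (2/1) × 21.08 = 42.16 mol
P(NO2) = nRT/V = 42.16 × 0.08206 × 420.15 / 45.7 = 31.81 atm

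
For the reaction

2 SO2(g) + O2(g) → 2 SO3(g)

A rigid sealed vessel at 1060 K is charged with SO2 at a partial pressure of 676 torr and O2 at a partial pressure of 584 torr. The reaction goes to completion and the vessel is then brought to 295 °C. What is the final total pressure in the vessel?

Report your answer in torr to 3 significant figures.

494 torr

With V and T fixed, P_i ∝ n_i, so the mole ratios apply directly to partial pressures at 1060 K.
P(O2) required for 676 torr of SO2 = (1/2) × 676 = 338.0 torr; available 584 torr, so SO2 is limiting.
P(O2) remaining = 584 − (1/2) × 676 = 246.0 torr
P(gaseous products) = (2)/2 × 676 = 676.0 torr
P_total at 1060 K = 246.0 + 676.0 = 922.0 torr
Scaling to 295 °C: P = 922.0 × 568.15/1060 = 494.2 torr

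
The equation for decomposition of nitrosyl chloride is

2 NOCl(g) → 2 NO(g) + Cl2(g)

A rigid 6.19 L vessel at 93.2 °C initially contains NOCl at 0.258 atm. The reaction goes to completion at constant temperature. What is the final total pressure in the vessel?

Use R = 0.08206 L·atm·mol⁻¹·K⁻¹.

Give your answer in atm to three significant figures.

Since T and V are fixed, P_final/P_initial = n_final/n_initial = 3/2.
P_final = (3/2) × 0.258 = 0.3870 atm

0.387 atm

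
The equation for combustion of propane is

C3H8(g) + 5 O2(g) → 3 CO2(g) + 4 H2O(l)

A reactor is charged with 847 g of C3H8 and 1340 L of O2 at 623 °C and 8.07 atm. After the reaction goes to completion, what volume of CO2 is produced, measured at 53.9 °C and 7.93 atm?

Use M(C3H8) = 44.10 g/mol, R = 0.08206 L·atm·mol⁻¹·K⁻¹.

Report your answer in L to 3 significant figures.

n(C3H8) = 847 / 44.10 = 19.21 mol
n(O2) = PV/RT = (8.07 × 1340) / (0.08206 × 896.15) = 147.1 mol
For 19.21 mol C3H8, stoichiometry requires (5/1) × 19.21 = 96.05 mol O2; 147.1 mol is available, so C3H8 is limiting.
n(CO2) = (3/1) × 19.21 = 57.63 mol
V(CO2) = nRT/P = 57.63 × 0.08206 × 327.05 / 7.93 = 195.0 L

195 L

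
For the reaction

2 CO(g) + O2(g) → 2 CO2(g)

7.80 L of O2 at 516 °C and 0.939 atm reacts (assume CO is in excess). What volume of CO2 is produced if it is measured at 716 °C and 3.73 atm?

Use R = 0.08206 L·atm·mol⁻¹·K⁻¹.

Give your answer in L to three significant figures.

n(O2) = PV/RT = (0.939 × 7.80) / (0.08206 × 789.15) = 0.1131 mol
n(CO2) = (2/1) × 0.1131 = 0.2262 mol
V = nRT/P = 0.2262 × 0.08206 × 989.15 / 3.73 = 4.922 L

4.92 L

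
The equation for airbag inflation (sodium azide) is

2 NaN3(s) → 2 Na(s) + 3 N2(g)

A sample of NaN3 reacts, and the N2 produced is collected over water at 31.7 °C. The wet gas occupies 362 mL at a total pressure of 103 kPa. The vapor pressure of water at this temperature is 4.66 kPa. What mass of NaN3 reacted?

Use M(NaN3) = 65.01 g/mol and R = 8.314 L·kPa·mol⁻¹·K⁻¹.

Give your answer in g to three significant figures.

P(N2) = 103 − 4.66 = 98.34 kPa
n(N2) = PV/RT = (98.34 × 0.3620) / (8.314 × 304.85) = 0.01405 mol
n(NaN3) = (2/3) × 0.01405 = 0.009367 mol
m(NaN3) = 0.009367 × 65.01 = 0.6089 g

0.609 g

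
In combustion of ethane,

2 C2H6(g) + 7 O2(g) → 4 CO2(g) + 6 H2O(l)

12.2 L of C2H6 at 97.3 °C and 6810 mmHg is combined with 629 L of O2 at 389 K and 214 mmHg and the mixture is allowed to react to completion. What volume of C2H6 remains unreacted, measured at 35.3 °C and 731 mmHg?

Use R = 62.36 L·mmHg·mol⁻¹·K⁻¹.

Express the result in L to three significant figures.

52.9 L

n(C2H6) = PV/RT = (6810 × 12.2) / (62.36 × 370.45) = 3.596 mol
n(O2) = PV/RT = (214 × 629) / (62.36 × 389) = 5.549 mol
For 3.596 mol C2H6, stoichiometry requires (7/2) × 3.596 = 12.59 mol O2; 5.549 mol is available, so O2 is limiting.
n(C2H6) consumed = (2/7) × 5.549 = 1.585 mol; remaining = 3.596 − 1.585 = 2.011 mol
V(C2H6) = nRT/P = 2.011 × 62.36 × 308.45 / 731 = 52.92 L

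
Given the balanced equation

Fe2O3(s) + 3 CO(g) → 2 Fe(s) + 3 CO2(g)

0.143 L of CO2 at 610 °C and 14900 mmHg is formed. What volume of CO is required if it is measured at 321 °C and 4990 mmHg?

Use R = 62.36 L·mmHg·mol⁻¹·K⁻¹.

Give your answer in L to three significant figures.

n(CO2) = PV/RT = (14900 × 0.143) / (62.36 × 883.15) = 0.03869 mol
n(CO) = (3/3) × 0.03869 = 0.03869 mol
V = nRT/P = 0.03869 × 62.36 × 594.15 / 4990 = 0.2873 L

0.287 L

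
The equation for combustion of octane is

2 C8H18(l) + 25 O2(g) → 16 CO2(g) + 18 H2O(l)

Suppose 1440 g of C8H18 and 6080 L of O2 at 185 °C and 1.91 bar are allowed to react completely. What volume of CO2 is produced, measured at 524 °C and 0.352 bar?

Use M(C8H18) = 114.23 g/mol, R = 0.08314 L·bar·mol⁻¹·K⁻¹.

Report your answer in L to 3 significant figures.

19000 L

n(C8H18) = 1440 / 114.23 = 12.61 mol
n(O2) = PV/RT = (1.91 × 6080) / (0.08314 × 458.15) = 304.9 mol
For 12.61 mol C8H18, stoichiometry requires (25/2) × 12.61 = 157.6 mol O2; 304.9 mol is available, so C8H18 is limiting.
n(CO2) = (16/2) × 12.61 = 100.9 mol
V(CO2) = nRT/P = 100.9 × 0.08314 × 797.15 / 0.352 = 19000 L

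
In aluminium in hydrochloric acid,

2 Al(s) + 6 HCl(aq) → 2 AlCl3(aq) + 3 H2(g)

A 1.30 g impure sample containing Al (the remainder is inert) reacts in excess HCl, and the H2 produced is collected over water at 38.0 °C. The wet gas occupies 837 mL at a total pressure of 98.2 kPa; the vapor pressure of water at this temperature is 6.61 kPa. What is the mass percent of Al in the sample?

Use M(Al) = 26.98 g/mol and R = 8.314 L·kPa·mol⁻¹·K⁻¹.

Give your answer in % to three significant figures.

P(H2) = 98.2 − 6.61 = 91.59 kPa
n(H2) = PV/RT = (91.59 × 0.8370) / (8.314 × 311.15) = 0.02963 mol
n(Al) = (2/3) × 0.02963 = 0.01975 mol
m(Al) = 0.01975 × 26.98 = 0.5329 g
%Al = 0.5329 / 1.30 × 100 = 40.99%

41.0 %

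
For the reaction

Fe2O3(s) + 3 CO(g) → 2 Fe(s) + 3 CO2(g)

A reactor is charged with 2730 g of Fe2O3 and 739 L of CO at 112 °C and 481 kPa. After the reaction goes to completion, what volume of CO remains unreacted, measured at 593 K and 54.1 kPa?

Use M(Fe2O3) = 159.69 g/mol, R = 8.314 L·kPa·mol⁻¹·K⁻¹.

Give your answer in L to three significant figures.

5440 L

n(Fe2O3) = 2730 / 159.69 = 17.10 mol
n(CO) = PV/RT = (481 × 739) / (8.314 × 385.15) = 111.0 mol
For 17.10 mol Fe2O3, stoichiometry requires (3/1) × 17.10 = 51.30 mol CO; 111.0 mol is available, so Fe2O3 is limiting.
n(CO) consumed = (3/1) × 17.10 = 51.30 mol; remaining = 111.0 − 51.30 = 59.70 mol
V(CO) = nRT/P = 59.70 × 8.314 × 593 / 54.1 = 5441 L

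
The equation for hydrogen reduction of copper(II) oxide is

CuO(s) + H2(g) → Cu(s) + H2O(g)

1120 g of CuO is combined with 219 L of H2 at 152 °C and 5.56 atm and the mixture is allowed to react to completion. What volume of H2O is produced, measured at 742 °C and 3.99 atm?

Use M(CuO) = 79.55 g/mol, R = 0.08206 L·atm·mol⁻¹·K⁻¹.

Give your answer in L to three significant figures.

294 L

n(CuO) = 1120 / 79.55 = 14.08 mol
n(H2) = PV/RT = (5.56 × 219) / (0.08206 × 425.15) = 34.90 mol
For 14.08 mol CuO, stoichiometry requires (1/1) × 14.08 = 14.08 mol H2; 34.90 mol is available, so CuO is limiting.
n(H2O) = (1/1) × 14.08 = 14.08 mol
V(H2O) = nRT/P = 14.08 × 0.08206 × 1015.15 / 3.99 = 294.0 L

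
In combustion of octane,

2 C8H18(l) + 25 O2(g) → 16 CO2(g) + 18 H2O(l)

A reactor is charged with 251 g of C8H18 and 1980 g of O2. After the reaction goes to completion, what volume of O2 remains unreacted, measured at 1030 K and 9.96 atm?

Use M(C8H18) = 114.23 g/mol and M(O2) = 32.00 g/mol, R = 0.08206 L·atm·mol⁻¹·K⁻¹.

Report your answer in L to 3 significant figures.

n(C8H18) = 251 / 114.23 = 2.197 mol
n(O2) = 1980 / 32.00 = 61.88 mol
For 2.197 mol C8H18, stoichiometry requires (25/2) × 2.197 = 27.46 mol O2; 61.88 mol is available, so C8H18 is limiting.
n(O2) consumed = (25/2) × 2.197 = 27.46 mol; remaining = 61.88 − 27.46 = 34.42 mol
V(O2) = nRT/P = 34.42 × 0.08206 × 1030 / 9.96 = 292.1 L

292 L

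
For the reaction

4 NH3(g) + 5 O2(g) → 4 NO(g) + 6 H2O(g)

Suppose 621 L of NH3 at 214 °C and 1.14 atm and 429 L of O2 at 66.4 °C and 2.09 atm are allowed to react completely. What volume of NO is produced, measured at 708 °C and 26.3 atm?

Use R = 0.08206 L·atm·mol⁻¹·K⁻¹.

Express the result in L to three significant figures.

54.2 L

n(NH3) = PV/RT = (1.14 × 621) / (0.08206 × 487.15) = 17.71 mol
n(O2) = PV/RT = (2.09 × 429) / (0.08206 × 339.55) = 32.18 mol
For 17.71 mol NH3, stoichiometry requires (5/4) × 17.71 = 22.14 mol O2; 32.18 mol is available, so NH3 is limiting.
n(NO) = (4/4) × 17.71 = 17.71 mol
V(NO) = nRT/P = 17.71 × 0.08206 × 981.15 / 26.3 = 54.22 L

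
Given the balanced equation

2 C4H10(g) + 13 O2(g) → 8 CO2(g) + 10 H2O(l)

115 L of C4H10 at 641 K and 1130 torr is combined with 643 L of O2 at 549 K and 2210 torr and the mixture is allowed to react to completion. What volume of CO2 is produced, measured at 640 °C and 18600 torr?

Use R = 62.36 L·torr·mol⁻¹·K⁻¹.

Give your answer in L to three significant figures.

39.8 L

n(C4H10) = PV/RT = (1130 × 115) / (62.36 × 641) = 3.251 mol
n(O2) = PV/RT = (2210 × 643) / (62.36 × 549) = 41.51 mol
For 3.251 mol C4H10, stoichiometry requires (13/2) × 3.251 = 21.13 mol O2; 41.51 mol is available, so C4H10 is limiting.
n(CO2) = (8/2) × 3.251 = 13.00 mol
V(CO2) = nRT/P = 13.00 × 62.36 × 913.15 / 18600 = 39.80 L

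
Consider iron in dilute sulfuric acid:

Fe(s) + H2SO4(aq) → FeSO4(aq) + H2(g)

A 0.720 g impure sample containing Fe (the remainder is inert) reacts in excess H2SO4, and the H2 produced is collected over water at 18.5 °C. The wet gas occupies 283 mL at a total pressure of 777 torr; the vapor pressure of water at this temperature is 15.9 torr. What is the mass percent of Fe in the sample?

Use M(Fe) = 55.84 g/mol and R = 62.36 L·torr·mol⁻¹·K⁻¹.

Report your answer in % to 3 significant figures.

91.8 %

P(H2) = 777 − 15.9 = 761.1 torr
n(H2) = PV/RT = (761.1 × 0.2830) / (62.36 × 291.65) = 0.01184 mol
n(Fe) = (1/1) × 0.01184 = 0.01184 mol
m(Fe) = 0.01184 × 55.84 = 0.6611 g
%Fe = 0.6611 / 0.720 × 100 = 91.82%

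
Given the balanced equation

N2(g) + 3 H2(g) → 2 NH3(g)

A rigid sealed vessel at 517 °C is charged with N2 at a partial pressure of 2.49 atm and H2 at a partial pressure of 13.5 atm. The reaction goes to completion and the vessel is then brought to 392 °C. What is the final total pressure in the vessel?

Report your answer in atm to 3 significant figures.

At constant V, partial pressures at 517 °C are proportional to moles, so apply stoichiometry directly to pressures.
P(H2) required for 2.49 atm of N2 = (3/1) × 2.49 = 7.470 atm; available 13.5 atm, so N2 is limiting.
P(H2) remaining = 13.5 − (3/1) × 2.49 = 6.030 atm
P(gaseous products) = (2)/1 × 2.49 = 4.980 atm
P_total at 517 °C = 6.030 + 4.980 = 11.01 atm
Scaling to 392 °C: P = 11.01 × 665.15/790.15 = 9.268 atm

9.27 atm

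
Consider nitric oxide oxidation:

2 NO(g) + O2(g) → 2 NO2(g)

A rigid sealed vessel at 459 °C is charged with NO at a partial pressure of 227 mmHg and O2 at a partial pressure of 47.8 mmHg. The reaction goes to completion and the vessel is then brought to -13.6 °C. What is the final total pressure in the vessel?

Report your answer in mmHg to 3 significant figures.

80.5 mmHg

With V and T fixed, P_i ∝ n_i, so the mole ratios apply directly to partial pressures at 459 °C.
P(O2) required for 227 mmHg of NO = (1/2) × 227 = 113.5 mmHg; available 47.8 mmHg, so O2 is limiting.
P(NO) remaining = 227 − (2/1) × 47.8 = 131.4 mmHg
P(gaseous products) = (2)/1 × 47.8 = 95.60 mmHg
P_total at 459 °C = 131.4 + 95.60 = 227.0 mmHg
Scaling to -13.6 °C: P = 227.0 × 259.55/732.15 = 80.47 mmHg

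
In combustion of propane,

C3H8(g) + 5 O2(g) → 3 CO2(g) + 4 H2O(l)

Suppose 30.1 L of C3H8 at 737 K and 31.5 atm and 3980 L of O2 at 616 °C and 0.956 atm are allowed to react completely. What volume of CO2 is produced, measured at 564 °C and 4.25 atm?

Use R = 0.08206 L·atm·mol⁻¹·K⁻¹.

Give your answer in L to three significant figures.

n(C3H8) = PV/RT = (31.5 × 30.1) / (0.08206 × 737) = 15.68 mol
n(O2) = PV/RT = (0.956 × 3980) / (0.08206 × 889.15) = 52.15 mol
For 15.68 mol C3H8, stoichiometry requires (5/1) × 15.68 = 78.40 mol O2; 52.15 mol is available, so O2 is limiting.
n(CO2) = (3/5) × 52.15 = 31.29 mol
V(CO2) = nRT/P = 31.29 × 0.08206 × 837.15 / 4.25 = 505.8 L

506 L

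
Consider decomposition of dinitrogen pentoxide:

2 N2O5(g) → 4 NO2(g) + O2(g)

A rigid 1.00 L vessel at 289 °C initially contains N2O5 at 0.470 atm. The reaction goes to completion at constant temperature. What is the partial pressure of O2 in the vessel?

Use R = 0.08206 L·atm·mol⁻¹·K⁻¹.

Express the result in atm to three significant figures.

0.235 atm

n(N2O5)₀ = PV/RT = (0.470 × 1.00) / (0.08206 × 562.15) = 0.01019 mol
n(O2) = (1/2) × 0.01019 = 0.005095 mol
P(O2) = nRT/V = 0.005095 × 0.08206 × 562.15 / 1.00 = 0.2350 atm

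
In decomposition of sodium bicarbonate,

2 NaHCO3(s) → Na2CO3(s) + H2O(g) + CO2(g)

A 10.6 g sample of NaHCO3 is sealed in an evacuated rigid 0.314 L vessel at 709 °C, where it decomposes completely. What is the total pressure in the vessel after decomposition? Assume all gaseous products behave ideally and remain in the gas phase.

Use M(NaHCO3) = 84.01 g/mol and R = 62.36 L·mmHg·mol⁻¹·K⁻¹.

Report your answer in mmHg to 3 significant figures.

n(NaHCO3) = 10.6 / 84.01 = 0.1262 mol
n(gas produced) = (2/2) × 0.1262 = 0.1262 mol
P = nRT/V = 0.1262 × 62.36 × 982.15 / 0.314 = 24620 mmHg

24600 mmHg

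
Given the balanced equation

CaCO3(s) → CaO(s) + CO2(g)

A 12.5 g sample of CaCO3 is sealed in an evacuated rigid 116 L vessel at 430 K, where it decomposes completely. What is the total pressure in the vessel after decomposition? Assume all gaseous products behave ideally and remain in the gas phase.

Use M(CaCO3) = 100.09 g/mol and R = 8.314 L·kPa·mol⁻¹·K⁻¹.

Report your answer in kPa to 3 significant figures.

n(CaCO3) = 12.5 / 100.09 = 0.1249 mol
n(gas produced) = (1/1) × 0.1249 = 0.1249 mol
P = nRT/V = 0.1249 × 8.314 × 430 / 116 = 3.849 kPa

3.85 kPa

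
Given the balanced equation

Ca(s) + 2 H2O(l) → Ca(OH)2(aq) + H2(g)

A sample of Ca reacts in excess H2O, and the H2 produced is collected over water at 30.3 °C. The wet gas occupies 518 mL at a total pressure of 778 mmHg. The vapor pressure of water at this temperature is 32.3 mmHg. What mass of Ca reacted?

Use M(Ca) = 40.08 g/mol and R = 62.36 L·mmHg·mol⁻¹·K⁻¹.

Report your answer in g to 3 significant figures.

P(H2) = 778 − 32.3 = 745.7 mmHg
n(H2) = PV/RT = (745.7 × 0.5180) / (62.36 × 303.45) = 0.02041 mol
n(Ca) = (1/1) × 0.02041 = 0.02041 mol
m(Ca) = 0.02041 × 40.08 = 0.8180 g

0.818 g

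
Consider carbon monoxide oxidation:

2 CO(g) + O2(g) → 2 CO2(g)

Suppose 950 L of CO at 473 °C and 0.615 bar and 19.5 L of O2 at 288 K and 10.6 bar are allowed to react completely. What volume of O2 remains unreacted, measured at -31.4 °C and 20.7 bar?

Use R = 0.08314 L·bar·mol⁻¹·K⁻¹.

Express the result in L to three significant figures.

n(CO) = PV/RT = (0.615 × 950) / (0.08314 × 746.15) = 9.418 mol
n(O2) = PV/RT = (10.6 × 19.5) / (0.08314 × 288) = 8.633 mol
For 9.418 mol CO, stoichiometry requires (1/2) × 9.418 = 4.709 mol O2; 8.633 mol is available, so CO is limiting.
n(O2) consumed = (1/2) × 9.418 = 4.709 mol; remaining = 8.633 − 4.709 = 3.924 mol
V(O2) = nRT/P = 3.924 × 0.08314 × 241.75 / 20.7 = 3.810 L

3.81 L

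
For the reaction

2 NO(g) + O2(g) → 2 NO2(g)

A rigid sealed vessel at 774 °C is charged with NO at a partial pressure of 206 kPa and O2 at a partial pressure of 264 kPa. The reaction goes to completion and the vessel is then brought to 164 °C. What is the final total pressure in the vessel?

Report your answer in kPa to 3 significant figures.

153 kPa

At constant V, partial pressures at 774 °C are proportional to moles, so apply stoichiometry directly to pressures.
P(O2) required for 206 kPa of NO = (1/2) × 206 = 103.0 kPa; available 264 kPa, so NO is limiting.
P(O2) remaining = 264 − (1/2) × 206 = 161.0 kPa
P(gaseous products) = (2)/2 × 206 = 206.0 kPa
P_total at 774 °C = 161.0 + 206.0 = 367.0 kPa
Scaling to 164 °C: P = 367.0 × 437.15/1047.15 = 153.2 kPa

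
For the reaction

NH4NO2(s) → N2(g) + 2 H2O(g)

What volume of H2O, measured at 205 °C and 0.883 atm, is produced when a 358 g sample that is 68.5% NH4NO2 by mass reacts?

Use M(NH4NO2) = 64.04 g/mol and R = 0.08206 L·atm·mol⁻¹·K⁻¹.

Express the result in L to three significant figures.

340 L

mass of NH4NO2 = 358 × 68.5/100 = 245.2 g
n(NH4NO2) = 245.2 / 64.04 = 3.829 mol
n(H2O) = (2/1) × 3.829 = 7.658 mol
V = nRT/P = 7.658 × 0.08206 × 478.15 / 0.883 = 340.3 L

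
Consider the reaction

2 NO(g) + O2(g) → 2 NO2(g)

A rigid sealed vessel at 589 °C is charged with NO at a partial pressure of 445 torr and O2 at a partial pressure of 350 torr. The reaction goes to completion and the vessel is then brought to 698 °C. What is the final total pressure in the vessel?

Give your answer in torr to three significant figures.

At constant V, partial pressures at 589 °C are proportional to moles, so apply stoichiometry directly to pressures.
P(O2) required for 445 torr of NO = (1/2) × 445 = 222.5 torr; available 350 torr, so NO is limiting.
P(O2) remaining = 350 − (1/2) × 445 = 127.5 torr
P(gaseous products) = (2)/2 × 445 = 445.0 torr
P_total at 589 °C = 127.5 + 445.0 = 572.5 torr
Scaling to 698 °C: P = 572.5 × 971.15/862.15 = 644.9 torr

645 torr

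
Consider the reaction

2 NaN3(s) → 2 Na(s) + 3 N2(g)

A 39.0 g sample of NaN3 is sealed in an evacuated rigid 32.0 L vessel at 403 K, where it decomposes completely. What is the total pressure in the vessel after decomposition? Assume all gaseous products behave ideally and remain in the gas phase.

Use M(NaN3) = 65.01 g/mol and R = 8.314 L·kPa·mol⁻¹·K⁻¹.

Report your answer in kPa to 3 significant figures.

n(NaN3) = 39.0 / 65.01 = 0.5999 mol
n(gas produced) = (3/2) × 0.5999 = 0.8999 mol
P = nRT/V = 0.8999 × 8.314 × 403 / 32.0 = 94.22 kPa

94.2 kPa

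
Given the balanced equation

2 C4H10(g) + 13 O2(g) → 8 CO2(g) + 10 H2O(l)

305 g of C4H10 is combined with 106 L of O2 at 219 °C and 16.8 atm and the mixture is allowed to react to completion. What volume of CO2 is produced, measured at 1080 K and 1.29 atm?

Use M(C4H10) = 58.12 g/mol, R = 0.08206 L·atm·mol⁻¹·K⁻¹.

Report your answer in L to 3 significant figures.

n(C4H10) = 305 / 58.12 = 5.248 mol
n(O2) = PV/RT = (16.8 × 106) / (0.08206 × 492.15) = 44.09 mol
For 5.248 mol C4H10, stoichiometry requires (13/2) × 5.248 = 34.11 mol O2; 44.09 mol is available, so C4H10 is limiting.
n(CO2) = (8/2) × 5.248 = 20.99 mol
V(CO2) = nRT/P = 20.99 × 0.08206 × 1080 / 1.29 = 1442 L

1440 L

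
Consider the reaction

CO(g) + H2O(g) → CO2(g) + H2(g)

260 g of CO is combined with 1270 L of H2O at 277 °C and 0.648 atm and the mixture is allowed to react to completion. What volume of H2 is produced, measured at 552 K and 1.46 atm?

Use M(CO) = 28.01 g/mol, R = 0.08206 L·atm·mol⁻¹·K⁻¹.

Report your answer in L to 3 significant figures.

n(CO) = 260 / 28.01 = 9.282 mol
n(H2O) = PV/RT = (0.648 × 1270) / (0.08206 × 550.15) = 18.23 mol
For 9.282 mol CO, stoichiometry requires (1/1) × 9.282 = 9.282 mol H2O; 18.23 mol is available, so CO is limiting.
n(H2) = (1/1) × 9.282 = 9.282 mol
V(H2) = nRT/P = 9.282 × 0.08206 × 552 / 1.46 = 288.0 L

288 L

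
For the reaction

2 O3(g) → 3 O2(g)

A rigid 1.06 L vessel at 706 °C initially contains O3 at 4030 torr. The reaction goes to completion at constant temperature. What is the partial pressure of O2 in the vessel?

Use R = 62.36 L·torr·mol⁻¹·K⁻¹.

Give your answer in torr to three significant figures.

6040 torr

n(O3)₀ = PV/RT = (4030 × 1.06) / (62.36 × 979.15) = 0.06996 mol
n(O2) = (3/2) × 0.06996 = 0.1049 mol
P(O2) = nRT/V = 0.1049 × 62.36 × 979.15 / 1.06 = 6043 torr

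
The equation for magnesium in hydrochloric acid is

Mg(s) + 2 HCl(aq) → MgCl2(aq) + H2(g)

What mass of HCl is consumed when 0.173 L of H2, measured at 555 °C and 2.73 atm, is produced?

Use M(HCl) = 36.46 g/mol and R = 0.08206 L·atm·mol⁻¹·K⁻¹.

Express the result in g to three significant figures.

n(H2) = PV/RT = (2.73 × 0.173) / (0.08206 × 828.15) = 0.006950 mol
n(HCl) = (2/1) × 0.006950 = 0.01390 mol
m(HCl) = 0.01390 × 36.46 = 0.5068 g

0.507 g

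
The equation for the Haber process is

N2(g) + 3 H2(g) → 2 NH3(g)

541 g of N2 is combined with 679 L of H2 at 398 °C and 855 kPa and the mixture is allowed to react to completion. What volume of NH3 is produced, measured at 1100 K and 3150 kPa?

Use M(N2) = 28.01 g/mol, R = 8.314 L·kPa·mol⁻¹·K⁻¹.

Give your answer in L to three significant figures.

n(N2) = 541 / 28.01 = 19.31 mol
n(H2) = PV/RT = (855 × 679) / (8.314 × 671.15) = 104.0 mol
For 19.31 mol N2, stoichiometry requires (3/1) × 19.31 = 57.93 mol H2; 104.0 mol is available, so N2 is limiting.
n(NH3) = (2/1) × 19.31 = 38.62 mol
V(NH3) = nRT/P = 38.62 × 8.314 × 1100 / 3150 = 112.1 L

112 L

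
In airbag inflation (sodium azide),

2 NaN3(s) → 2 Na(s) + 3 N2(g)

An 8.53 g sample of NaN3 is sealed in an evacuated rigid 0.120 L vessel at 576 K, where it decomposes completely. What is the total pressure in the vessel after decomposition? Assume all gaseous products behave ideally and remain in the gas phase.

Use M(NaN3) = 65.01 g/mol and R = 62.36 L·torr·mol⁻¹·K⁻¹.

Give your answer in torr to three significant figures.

n(NaN3) = 8.53 / 65.01 = 0.1312 mol
n(gas produced) = (3/2) × 0.1312 = 0.1968 mol
P = nRT/V = 0.1968 × 62.36 × 576 / 0.120 = 58910 torr

58900 torr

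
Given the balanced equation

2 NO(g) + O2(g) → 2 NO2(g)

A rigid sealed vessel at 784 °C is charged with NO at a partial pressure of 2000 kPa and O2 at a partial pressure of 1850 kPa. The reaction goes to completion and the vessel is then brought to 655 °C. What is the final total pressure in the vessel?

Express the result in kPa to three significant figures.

At constant V, partial pressures at 784 °C are proportional to moles, so apply stoichiometry directly to pressures.
P(O2) required for 2000 kPa of NO = (1/2) × 2000 = 1000 kPa; available 1850 kPa, so NO is limiting.
P(O2) remaining = 1850 − (1/2) × 2000 = 850.0 kPa
P(gaseous products) = (2)/2 × 2000 = 2000 kPa
P_total at 784 °C = 850.0 + 2000 = 2850 kPa
Scaling to 655 °C: P = 2850 × 928.15/1057.15 = 2502 kPa

2500 kPa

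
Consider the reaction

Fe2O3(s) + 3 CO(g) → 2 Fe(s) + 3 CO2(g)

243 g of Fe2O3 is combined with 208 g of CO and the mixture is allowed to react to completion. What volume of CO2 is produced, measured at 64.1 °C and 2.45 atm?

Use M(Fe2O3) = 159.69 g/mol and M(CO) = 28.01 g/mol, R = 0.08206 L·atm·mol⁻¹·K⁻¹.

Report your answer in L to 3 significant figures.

51.6 L

n(Fe2O3) = 243 / 159.69 = 1.522 mol
n(CO) = 208 / 28.01 = 7.426 mol
For 1.522 mol Fe2O3, stoichiometry requires (3/1) × 1.522 = 4.566 mol CO; 7.426 mol is available, so Fe2O3 is limiting.
n(CO2) = (3/1) × 1.522 = 4.566 mol
V(CO2) = nRT/P = 4.566 × 0.08206 × 337.25 / 2.45 = 51.58 L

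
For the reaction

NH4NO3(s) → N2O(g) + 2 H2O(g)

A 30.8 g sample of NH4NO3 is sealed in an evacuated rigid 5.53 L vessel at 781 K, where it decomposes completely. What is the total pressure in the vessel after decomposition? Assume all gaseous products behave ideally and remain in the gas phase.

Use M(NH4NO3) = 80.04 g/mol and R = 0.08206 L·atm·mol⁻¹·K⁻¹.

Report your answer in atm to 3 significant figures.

n(NH4NO3) = 30.8 / 80.04 = 0.3848 mol
n(gas produced) = (3/1) × 0.3848 = 1.154 mol
P = nRT/V = 1.154 × 0.08206 × 781 / 5.53 = 13.37 atm

13.4 atm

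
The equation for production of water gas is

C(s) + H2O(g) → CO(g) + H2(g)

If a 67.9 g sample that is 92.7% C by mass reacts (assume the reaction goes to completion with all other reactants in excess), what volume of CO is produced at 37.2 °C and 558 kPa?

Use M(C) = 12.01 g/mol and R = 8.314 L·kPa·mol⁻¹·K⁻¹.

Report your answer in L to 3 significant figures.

24.2 L

mass of C = 67.9 × 92.7/100 = 62.94 g
n(C) = 62.94 / 12.01 = 5.241 mol
n(CO) = (1/1) × 5.241 = 5.241 mol
V = nRT/P = 5.241 × 8.314 × 310.35 / 558 = 24.23 L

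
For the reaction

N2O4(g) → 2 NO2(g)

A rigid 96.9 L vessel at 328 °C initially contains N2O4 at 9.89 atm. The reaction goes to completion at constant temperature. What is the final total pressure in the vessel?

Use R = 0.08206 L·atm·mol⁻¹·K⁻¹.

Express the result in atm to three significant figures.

Rigid vessel, constant T ⇒ P scales with total gas moles (1 → 2).
P_final = (2/1) × 9.89 = 19.78 atm

19.8 atm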